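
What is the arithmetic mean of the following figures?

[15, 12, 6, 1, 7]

8.2

Step 1: Sum all values: 15 + 12 + 6 + 1 + 7 = 41
Step 2: Count the number of values: n = 5
Step 3: Mean = sum / n = 41 / 5 = 8.2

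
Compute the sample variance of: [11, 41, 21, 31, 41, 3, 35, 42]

222.125

Step 1: Compute the mean: (11 + 41 + 21 + 31 + 41 + 3 + 35 + 42) / 8 = 28.125
Step 2: Compute squared deviations from the mean:
  (11 - 28.125)^2 = 293.2656
  (41 - 28.125)^2 = 165.7656
  (21 - 28.125)^2 = 50.7656
  (31 - 28.125)^2 = 8.2656
  (41 - 28.125)^2 = 165.7656
  (3 - 28.125)^2 = 631.2656
  (35 - 28.125)^2 = 47.2656
  (42 - 28.125)^2 = 192.5156
Step 3: Sum of squared deviations = 1554.875
Step 4: Sample variance = 1554.875 / 7 = 222.125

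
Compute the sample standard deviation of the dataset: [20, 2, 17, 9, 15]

7.1624

Step 1: Compute the mean: 12.6
Step 2: Sum of squared deviations from the mean: 205.2
Step 3: Sample variance = 205.2 / 4 = 51.3
Step 4: Standard deviation = sqrt(51.3) = 7.1624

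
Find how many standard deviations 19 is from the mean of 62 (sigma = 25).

-1.72

Step 1: Recall the z-score formula: z = (x - mu) / sigma
Step 2: Substitute values: z = (19 - 62) / 25
Step 3: z = -43 / 25 = -1.72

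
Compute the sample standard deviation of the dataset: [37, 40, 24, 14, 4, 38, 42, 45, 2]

16.8449

Step 1: Compute the mean: 27.3333
Step 2: Sum of squared deviations from the mean: 2270
Step 3: Sample variance = 2270 / 8 = 283.75
Step 4: Standard deviation = sqrt(283.75) = 16.8449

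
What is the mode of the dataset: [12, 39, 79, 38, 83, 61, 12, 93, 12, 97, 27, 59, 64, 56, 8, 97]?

12

Step 1: Count the frequency of each value:
  8: appears 1 time(s)
  12: appears 3 time(s)
  27: appears 1 time(s)
  38: appears 1 time(s)
  39: appears 1 time(s)
  56: appears 1 time(s)
  59: appears 1 time(s)
  61: appears 1 time(s)
  64: appears 1 time(s)
  79: appears 1 time(s)
  83: appears 1 time(s)
  93: appears 1 time(s)
  97: appears 2 time(s)
Step 2: The value 12 appears most frequently (3 times).
Step 3: Mode = 12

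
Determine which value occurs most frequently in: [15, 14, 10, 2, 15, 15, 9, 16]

15

Step 1: Count the frequency of each value:
  2: appears 1 time(s)
  9: appears 1 time(s)
  10: appears 1 time(s)
  14: appears 1 time(s)
  15: appears 3 time(s)
  16: appears 1 time(s)
Step 2: The value 15 appears most frequently (3 times).
Step 3: Mode = 15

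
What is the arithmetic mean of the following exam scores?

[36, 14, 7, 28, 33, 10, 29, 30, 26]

23.6667

Step 1: Sum all values: 36 + 14 + 7 + 28 + 33 + 10 + 29 + 30 + 26 = 213
Step 2: Count the number of values: n = 9
Step 3: Mean = sum / n = 213 / 9 = 23.6667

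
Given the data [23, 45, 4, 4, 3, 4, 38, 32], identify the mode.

4

Step 1: Count the frequency of each value:
  3: appears 1 time(s)
  4: appears 3 time(s)
  23: appears 1 time(s)
  32: appears 1 time(s)
  38: appears 1 time(s)
  45: appears 1 time(s)
Step 2: The value 4 appears most frequently (3 times).
Step 3: Mode = 4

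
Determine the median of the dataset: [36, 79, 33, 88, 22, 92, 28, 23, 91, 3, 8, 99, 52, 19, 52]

36

Step 1: Sort the data in ascending order: [3, 8, 19, 22, 23, 28, 33, 36, 52, 52, 79, 88, 91, 92, 99]
Step 2: The number of values is n = 15.
Step 3: Since n is odd, the median is the middle value at position 8: 36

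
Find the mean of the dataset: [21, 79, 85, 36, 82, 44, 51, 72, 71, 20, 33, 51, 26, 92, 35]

53.2

Step 1: Sum all values: 21 + 79 + 85 + 36 + 82 + 44 + 51 + 72 + 71 + 20 + 33 + 51 + 26 + 92 + 35 = 798
Step 2: Count the number of values: n = 15
Step 3: Mean = sum / n = 798 / 15 = 53.2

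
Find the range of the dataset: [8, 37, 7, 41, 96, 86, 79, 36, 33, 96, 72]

89

Step 1: Identify the maximum value: max = 96
Step 2: Identify the minimum value: min = 7
Step 3: Range = max - min = 96 - 7 = 89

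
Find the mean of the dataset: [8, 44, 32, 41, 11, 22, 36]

27.7143

Step 1: Sum all values: 8 + 44 + 32 + 41 + 11 + 22 + 36 = 194
Step 2: Count the number of values: n = 7
Step 3: Mean = sum / n = 194 / 7 = 27.7143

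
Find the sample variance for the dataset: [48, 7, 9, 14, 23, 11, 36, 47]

290.2679

Step 1: Compute the mean: (48 + 7 + 9 + 14 + 23 + 11 + 36 + 47) / 8 = 24.375
Step 2: Compute squared deviations from the mean:
  (48 - 24.375)^2 = 558.1406
  (7 - 24.375)^2 = 301.8906
  (9 - 24.375)^2 = 236.3906
  (14 - 24.375)^2 = 107.6406
  (23 - 24.375)^2 = 1.8906
  (11 - 24.375)^2 = 178.8906
  (36 - 24.375)^2 = 135.1406
  (47 - 24.375)^2 = 511.8906
Step 3: Sum of squared deviations = 2031.875
Step 4: Sample variance = 2031.875 / 7 = 290.2679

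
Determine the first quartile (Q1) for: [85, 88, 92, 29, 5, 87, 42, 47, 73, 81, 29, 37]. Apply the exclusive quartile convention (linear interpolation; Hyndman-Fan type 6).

31

Step 1: Sort the data: [5, 29, 29, 37, 42, 47, 73, 81, 85, 87, 88, 92]
Step 2: n = 12
Step 3: Using the exclusive quartile method:
  Q1 = 31
  Q2 (median) = 60
  Q3 = 86.5
  IQR = Q3 - Q1 = 86.5 - 31 = 55.5
Step 4: Q1 = 31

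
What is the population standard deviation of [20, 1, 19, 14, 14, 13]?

6.1847

Step 1: Compute the mean: 13.5
Step 2: Sum of squared deviations from the mean: 229.5
Step 3: Population variance = 229.5 / 6 = 38.25
Step 4: Standard deviation = sqrt(38.25) = 6.1847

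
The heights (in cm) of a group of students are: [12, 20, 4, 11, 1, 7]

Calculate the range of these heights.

19

Step 1: Identify the maximum value: max = 20
Step 2: Identify the minimum value: min = 1
Step 3: Range = max - min = 20 - 1 = 19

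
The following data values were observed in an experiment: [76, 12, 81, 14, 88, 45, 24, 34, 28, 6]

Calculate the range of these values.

82

Step 1: Identify the maximum value: max = 88
Step 2: Identify the minimum value: min = 6
Step 3: Range = max - min = 88 - 6 = 82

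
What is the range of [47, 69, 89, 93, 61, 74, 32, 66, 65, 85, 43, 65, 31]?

62

Step 1: Identify the maximum value: max = 93
Step 2: Identify the minimum value: min = 31
Step 3: Range = max - min = 93 - 31 = 62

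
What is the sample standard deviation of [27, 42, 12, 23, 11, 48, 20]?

14.1825

Step 1: Compute the mean: 26.1429
Step 2: Sum of squared deviations from the mean: 1206.8571
Step 3: Sample variance = 1206.8571 / 6 = 201.1429
Step 4: Standard deviation = sqrt(201.1429) = 14.1825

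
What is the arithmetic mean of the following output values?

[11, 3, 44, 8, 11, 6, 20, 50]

19.125

Step 1: Sum all values: 11 + 3 + 44 + 8 + 11 + 6 + 20 + 50 = 153
Step 2: Count the number of values: n = 8
Step 3: Mean = sum / n = 153 / 8 = 19.125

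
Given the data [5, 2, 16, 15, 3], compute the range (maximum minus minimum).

14

Step 1: Identify the maximum value: max = 16
Step 2: Identify the minimum value: min = 2
Step 3: Range = max - min = 16 - 2 = 14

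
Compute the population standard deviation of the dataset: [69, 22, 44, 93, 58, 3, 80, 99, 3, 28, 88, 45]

32.5073

Step 1: Compute the mean: 52.6667
Step 2: Sum of squared deviations from the mean: 12680.6667
Step 3: Population variance = 12680.6667 / 12 = 1056.7222
Step 4: Standard deviation = sqrt(1056.7222) = 32.5073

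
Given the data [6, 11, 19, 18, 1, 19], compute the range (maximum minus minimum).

18

Step 1: Identify the maximum value: max = 19
Step 2: Identify the minimum value: min = 1
Step 3: Range = max - min = 19 - 1 = 18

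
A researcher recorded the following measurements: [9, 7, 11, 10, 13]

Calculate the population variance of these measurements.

4

Step 1: Compute the mean: (9 + 7 + 11 + 10 + 13) / 5 = 10
Step 2: Compute squared deviations from the mean:
  (9 - 10)^2 = 1
  (7 - 10)^2 = 9
  (11 - 10)^2 = 1
  (10 - 10)^2 = 0
  (13 - 10)^2 = 9
Step 3: Sum of squared deviations = 20
Step 4: Population variance = 20 / 5 = 4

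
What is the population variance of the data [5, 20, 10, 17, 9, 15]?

26.2222

Step 1: Compute the mean: (5 + 20 + 10 + 17 + 9 + 15) / 6 = 12.6667
Step 2: Compute squared deviations from the mean:
  (5 - 12.6667)^2 = 58.7778
  (20 - 12.6667)^2 = 53.7778
  (10 - 12.6667)^2 = 7.1111
  (17 - 12.6667)^2 = 18.7778
  (9 - 12.6667)^2 = 13.4444
  (15 - 12.6667)^2 = 5.4444
Step 3: Sum of squared deviations = 157.3333
Step 4: Population variance = 157.3333 / 6 = 26.2222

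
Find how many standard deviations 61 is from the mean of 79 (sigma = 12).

-1.5

Step 1: Recall the z-score formula: z = (x - mu) / sigma
Step 2: Substitute values: z = (61 - 79) / 12
Step 3: z = -18 / 12 = -1.5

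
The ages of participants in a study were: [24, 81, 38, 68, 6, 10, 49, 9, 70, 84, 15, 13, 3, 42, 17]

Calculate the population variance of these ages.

771.9289

Step 1: Compute the mean: (24 + 81 + 38 + 68 + 6 + 10 + 49 + 9 + 70 + 84 + 15 + 13 + 3 + 42 + 17) / 15 = 35.2667
Step 2: Compute squared deviations from the mean:
  (24 - 35.2667)^2 = 126.9378
  (81 - 35.2667)^2 = 2091.5378
  (38 - 35.2667)^2 = 7.4711
  (68 - 35.2667)^2 = 1071.4711
  (6 - 35.2667)^2 = 856.5378
  (10 - 35.2667)^2 = 638.4044
  (49 - 35.2667)^2 = 188.6044
  (9 - 35.2667)^2 = 689.9378
  (70 - 35.2667)^2 = 1206.4044
  (84 - 35.2667)^2 = 2374.9378
  (15 - 35.2667)^2 = 410.7378
  (13 - 35.2667)^2 = 495.8044
  (3 - 35.2667)^2 = 1041.1378
  (42 - 35.2667)^2 = 45.3378
  (17 - 35.2667)^2 = 333.6711
Step 3: Sum of squared deviations = 11578.9333
Step 4: Population variance = 11578.9333 / 15 = 771.9289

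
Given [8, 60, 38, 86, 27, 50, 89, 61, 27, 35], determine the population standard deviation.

24.8855

Step 1: Compute the mean: 48.1
Step 2: Sum of squared deviations from the mean: 6192.9
Step 3: Population variance = 6192.9 / 10 = 619.29
Step 4: Standard deviation = sqrt(619.29) = 24.8855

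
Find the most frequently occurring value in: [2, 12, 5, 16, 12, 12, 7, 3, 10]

12

Step 1: Count the frequency of each value:
  2: appears 1 time(s)
  3: appears 1 time(s)
  5: appears 1 time(s)
  7: appears 1 time(s)
  10: appears 1 time(s)
  12: appears 3 time(s)
  16: appears 1 time(s)
Step 2: The value 12 appears most frequently (3 times).
Step 3: Mode = 12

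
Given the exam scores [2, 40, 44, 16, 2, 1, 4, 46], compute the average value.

19.375

Step 1: Sum all values: 2 + 40 + 44 + 16 + 2 + 1 + 4 + 46 = 155
Step 2: Count the number of values: n = 8
Step 3: Mean = sum / n = 155 / 8 = 19.375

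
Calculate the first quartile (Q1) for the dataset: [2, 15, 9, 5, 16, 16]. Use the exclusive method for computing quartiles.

4.25

Step 1: Sort the data: [2, 5, 9, 15, 16, 16]
Step 2: n = 6
Step 3: Using the exclusive quartile method:
  Q1 = 4.25
  Q2 (median) = 12
  Q3 = 16
  IQR = Q3 - Q1 = 16 - 4.25 = 11.75
Step 4: Q1 = 4.25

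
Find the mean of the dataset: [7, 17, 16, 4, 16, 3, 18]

11.5714

Step 1: Sum all values: 7 + 17 + 16 + 4 + 16 + 3 + 18 = 81
Step 2: Count the number of values: n = 7
Step 3: Mean = sum / n = 81 / 7 = 11.5714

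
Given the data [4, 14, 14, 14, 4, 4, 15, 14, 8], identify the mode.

14

Step 1: Count the frequency of each value:
  4: appears 3 time(s)
  8: appears 1 time(s)
  14: appears 4 time(s)
  15: appears 1 time(s)
Step 2: The value 14 appears most frequently (4 times).
Step 3: Mode = 14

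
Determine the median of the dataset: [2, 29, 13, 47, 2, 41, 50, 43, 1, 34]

31.5

Step 1: Sort the data in ascending order: [1, 2, 2, 13, 29, 34, 41, 43, 47, 50]
Step 2: The number of values is n = 10.
Step 3: Since n is even, the median is the average of positions 5 and 6:
  Median = (29 + 34) / 2 = 31.5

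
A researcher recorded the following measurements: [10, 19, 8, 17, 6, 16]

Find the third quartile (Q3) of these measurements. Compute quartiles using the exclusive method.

17.5

Step 1: Sort the data: [6, 8, 10, 16, 17, 19]
Step 2: n = 6
Step 3: Using the exclusive quartile method:
  Q1 = 7.5
  Q2 (median) = 13
  Q3 = 17.5
  IQR = Q3 - Q1 = 17.5 - 7.5 = 10
Step 4: Q3 = 17.5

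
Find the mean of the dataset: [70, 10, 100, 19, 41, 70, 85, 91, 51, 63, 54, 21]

56.25

Step 1: Sum all values: 70 + 10 + 100 + 19 + 41 + 70 + 85 + 91 + 51 + 63 + 54 + 21 = 675
Step 2: Count the number of values: n = 12
Step 3: Mean = sum / n = 675 / 12 = 56.25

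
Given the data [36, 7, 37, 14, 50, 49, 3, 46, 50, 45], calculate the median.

41

Step 1: Sort the data in ascending order: [3, 7, 14, 36, 37, 45, 46, 49, 50, 50]
Step 2: The number of values is n = 10.
Step 3: Since n is even, the median is the average of positions 5 and 6:
  Median = (37 + 45) / 2 = 41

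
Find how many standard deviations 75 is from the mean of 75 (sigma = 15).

0

Step 1: Recall the z-score formula: z = (x - mu) / sigma
Step 2: Substitute values: z = (75 - 75) / 15
Step 3: z = 0 / 15 = 0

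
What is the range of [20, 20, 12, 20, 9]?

11

Step 1: Identify the maximum value: max = 20
Step 2: Identify the minimum value: min = 9
Step 3: Range = max - min = 20 - 9 = 11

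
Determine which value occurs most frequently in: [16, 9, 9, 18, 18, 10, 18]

18

Step 1: Count the frequency of each value:
  9: appears 2 time(s)
  10: appears 1 time(s)
  16: appears 1 time(s)
  18: appears 3 time(s)
Step 2: The value 18 appears most frequently (3 times).
Step 3: Mode = 18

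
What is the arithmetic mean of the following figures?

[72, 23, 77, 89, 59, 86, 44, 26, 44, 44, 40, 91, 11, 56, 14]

51.7333

Step 1: Sum all values: 72 + 23 + 77 + 89 + 59 + 86 + 44 + 26 + 44 + 44 + 40 + 91 + 11 + 56 + 14 = 776
Step 2: Count the number of values: n = 15
Step 3: Mean = sum / n = 776 / 15 = 51.7333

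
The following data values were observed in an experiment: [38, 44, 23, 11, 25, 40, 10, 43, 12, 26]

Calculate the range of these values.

34

Step 1: Identify the maximum value: max = 44
Step 2: Identify the minimum value: min = 10
Step 3: Range = max - min = 44 - 10 = 34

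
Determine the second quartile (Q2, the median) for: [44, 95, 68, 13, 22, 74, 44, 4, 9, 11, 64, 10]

33

Step 1: Sort the data: [4, 9, 10, 11, 13, 22, 44, 44, 64, 68, 74, 95]
Step 2: n = 12
Step 3: Q2 is the median. Since n is even, it is the average of the values at positions 6 and 7:
  Q2 = (22 + 44) / 2 = 33
Step 4: Q2 = 33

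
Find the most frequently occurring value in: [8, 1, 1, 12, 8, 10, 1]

1

Step 1: Count the frequency of each value:
  1: appears 3 time(s)
  8: appears 2 time(s)
  10: appears 1 time(s)
  12: appears 1 time(s)
Step 2: The value 1 appears most frequently (3 times).
Step 3: Mode = 1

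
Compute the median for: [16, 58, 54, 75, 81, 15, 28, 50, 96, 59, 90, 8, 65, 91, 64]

59

Step 1: Sort the data in ascending order: [8, 15, 16, 28, 50, 54, 58, 59, 64, 65, 75, 81, 90, 91, 96]
Step 2: The number of values is n = 15.
Step 3: Since n is odd, the median is the middle value at position 8: 59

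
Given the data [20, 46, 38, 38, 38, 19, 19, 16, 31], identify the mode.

38

Step 1: Count the frequency of each value:
  16: appears 1 time(s)
  19: appears 2 time(s)
  20: appears 1 time(s)
  31: appears 1 time(s)
  38: appears 3 time(s)
  46: appears 1 time(s)
Step 2: The value 38 appears most frequently (3 times).
Step 3: Mode = 38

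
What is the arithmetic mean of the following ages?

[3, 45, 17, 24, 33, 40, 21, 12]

24.375

Step 1: Sum all values: 3 + 45 + 17 + 24 + 33 + 40 + 21 + 12 = 195
Step 2: Count the number of values: n = 8
Step 3: Mean = sum / n = 195 / 8 = 24.375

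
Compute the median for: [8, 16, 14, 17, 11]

14

Step 1: Sort the data in ascending order: [8, 11, 14, 16, 17]
Step 2: The number of values is n = 5.
Step 3: Since n is odd, the median is the middle value at position 3: 14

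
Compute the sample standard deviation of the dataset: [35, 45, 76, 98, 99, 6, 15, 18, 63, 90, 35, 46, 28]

32.027

Step 1: Compute the mean: 50.3077
Step 2: Sum of squared deviations from the mean: 12308.7692
Step 3: Sample variance = 12308.7692 / 12 = 1025.7308
Step 4: Standard deviation = sqrt(1025.7308) = 32.027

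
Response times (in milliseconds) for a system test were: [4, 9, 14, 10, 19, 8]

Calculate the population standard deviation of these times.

4.7493

Step 1: Compute the mean: 10.6667
Step 2: Sum of squared deviations from the mean: 135.3333
Step 3: Population variance = 135.3333 / 6 = 22.5556
Step 4: Standard deviation = sqrt(22.5556) = 4.7493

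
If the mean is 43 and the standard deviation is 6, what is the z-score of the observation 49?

1

Step 1: Recall the z-score formula: z = (x - mu) / sigma
Step 2: Substitute values: z = (49 - 43) / 6
Step 3: z = 6 / 6 = 1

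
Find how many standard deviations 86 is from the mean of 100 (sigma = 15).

-0.9333

Step 1: Recall the z-score formula: z = (x - mu) / sigma
Step 2: Substitute values: z = (86 - 100) / 15
Step 3: z = -14 / 15 = -0.9333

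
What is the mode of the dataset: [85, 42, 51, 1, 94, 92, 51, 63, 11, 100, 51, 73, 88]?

51

Step 1: Count the frequency of each value:
  1: appears 1 time(s)
  11: appears 1 time(s)
  42: appears 1 time(s)
  51: appears 3 time(s)
  63: appears 1 time(s)
  73: appears 1 time(s)
  85: appears 1 time(s)
  88: appears 1 time(s)
  92: appears 1 time(s)
  94: appears 1 time(s)
  100: appears 1 time(s)
Step 2: The value 51 appears most frequently (3 times).
Step 3: Mode = 51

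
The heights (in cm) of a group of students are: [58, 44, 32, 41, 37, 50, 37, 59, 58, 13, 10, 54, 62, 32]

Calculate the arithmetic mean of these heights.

41.9286

Step 1: Sum all values: 58 + 44 + 32 + 41 + 37 + 50 + 37 + 59 + 58 + 13 + 10 + 54 + 62 + 32 = 587
Step 2: Count the number of values: n = 14
Step 3: Mean = sum / n = 587 / 14 = 41.9286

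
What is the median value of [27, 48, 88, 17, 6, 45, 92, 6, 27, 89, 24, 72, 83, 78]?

46.5

Step 1: Sort the data in ascending order: [6, 6, 17, 24, 27, 27, 45, 48, 72, 78, 83, 88, 89, 92]
Step 2: The number of values is n = 14.
Step 3: Since n is even, the median is the average of positions 7 and 8:
  Median = (45 + 48) / 2 = 46.5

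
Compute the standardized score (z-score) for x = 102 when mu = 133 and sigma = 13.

-2.3846

Step 1: Recall the z-score formula: z = (x - mu) / sigma
Step 2: Substitute values: z = (102 - 133) / 13
Step 3: z = -31 / 13 = -2.3846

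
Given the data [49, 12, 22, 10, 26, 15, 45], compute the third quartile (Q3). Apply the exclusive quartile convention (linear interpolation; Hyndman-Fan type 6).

45

Step 1: Sort the data: [10, 12, 15, 22, 26, 45, 49]
Step 2: n = 7
Step 3: Using the exclusive quartile method:
  Q1 = 12
  Q2 (median) = 22
  Q3 = 45
  IQR = Q3 - Q1 = 45 - 12 = 33
Step 4: Q3 = 45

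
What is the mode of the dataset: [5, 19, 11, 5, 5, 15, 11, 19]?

5

Step 1: Count the frequency of each value:
  5: appears 3 time(s)
  11: appears 2 time(s)
  15: appears 1 time(s)
  19: appears 2 time(s)
Step 2: The value 5 appears most frequently (3 times).
Step 3: Mode = 5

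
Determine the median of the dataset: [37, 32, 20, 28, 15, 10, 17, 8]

18.5

Step 1: Sort the data in ascending order: [8, 10, 15, 17, 20, 28, 32, 37]
Step 2: The number of values is n = 8.
Step 3: Since n is even, the median is the average of positions 4 and 5:
  Median = (17 + 20) / 2 = 18.5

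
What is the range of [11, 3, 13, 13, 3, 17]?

14

Step 1: Identify the maximum value: max = 17
Step 2: Identify the minimum value: min = 3
Step 3: Range = max - min = 17 - 3 = 14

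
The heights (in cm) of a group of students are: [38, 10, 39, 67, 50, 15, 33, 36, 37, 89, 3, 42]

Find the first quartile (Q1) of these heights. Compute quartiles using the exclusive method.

19.5

Step 1: Sort the data: [3, 10, 15, 33, 36, 37, 38, 39, 42, 50, 67, 89]
Step 2: n = 12
Step 3: Using the exclusive quartile method:
  Q1 = 19.5
  Q2 (median) = 37.5
  Q3 = 48
  IQR = Q3 - Q1 = 48 - 19.5 = 28.5
Step 4: Q1 = 19.5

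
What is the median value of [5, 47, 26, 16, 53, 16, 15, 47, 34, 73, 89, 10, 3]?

26

Step 1: Sort the data in ascending order: [3, 5, 10, 15, 16, 16, 26, 34, 47, 47, 53, 73, 89]
Step 2: The number of values is n = 13.
Step 3: Since n is odd, the median is the middle value at position 7: 26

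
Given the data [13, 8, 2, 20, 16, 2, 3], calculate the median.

8

Step 1: Sort the data in ascending order: [2, 2, 3, 8, 13, 16, 20]
Step 2: The number of values is n = 7.
Step 3: Since n is odd, the median is the middle value at position 4: 8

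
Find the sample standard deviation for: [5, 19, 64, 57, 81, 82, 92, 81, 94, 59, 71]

28.6617

Step 1: Compute the mean: 64.0909
Step 2: Sum of squared deviations from the mean: 8214.9091
Step 3: Sample variance = 8214.9091 / 10 = 821.4909
Step 4: Standard deviation = sqrt(821.4909) = 28.6617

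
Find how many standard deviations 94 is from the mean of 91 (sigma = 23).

0.1304

Step 1: Recall the z-score formula: z = (x - mu) / sigma
Step 2: Substitute values: z = (94 - 91) / 23
Step 3: z = 3 / 23 = 0.1304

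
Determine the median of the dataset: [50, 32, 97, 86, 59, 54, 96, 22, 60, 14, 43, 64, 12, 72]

56.5

Step 1: Sort the data in ascending order: [12, 14, 22, 32, 43, 50, 54, 59, 60, 64, 72, 86, 96, 97]
Step 2: The number of values is n = 14.
Step 3: Since n is even, the median is the average of positions 7 and 8:
  Median = (54 + 59) / 2 = 56.5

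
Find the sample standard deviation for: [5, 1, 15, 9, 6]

5.2154

Step 1: Compute the mean: 7.2
Step 2: Sum of squared deviations from the mean: 108.8
Step 3: Sample variance = 108.8 / 4 = 27.2
Step 4: Standard deviation = sqrt(27.2) = 5.2154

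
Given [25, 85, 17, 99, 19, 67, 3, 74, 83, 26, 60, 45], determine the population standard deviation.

30.5017

Step 1: Compute the mean: 50.25
Step 2: Sum of squared deviations from the mean: 11164.25
Step 3: Population variance = 11164.25 / 12 = 930.3542
Step 4: Standard deviation = sqrt(930.3542) = 30.5017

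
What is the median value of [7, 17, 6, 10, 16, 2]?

8.5

Step 1: Sort the data in ascending order: [2, 6, 7, 10, 16, 17]
Step 2: The number of values is n = 6.
Step 3: Since n is even, the median is the average of positions 3 and 4:
  Median = (7 + 10) / 2 = 8.5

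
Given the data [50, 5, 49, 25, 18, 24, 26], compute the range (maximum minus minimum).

45

Step 1: Identify the maximum value: max = 50
Step 2: Identify the minimum value: min = 5
Step 3: Range = max - min = 50 - 5 = 45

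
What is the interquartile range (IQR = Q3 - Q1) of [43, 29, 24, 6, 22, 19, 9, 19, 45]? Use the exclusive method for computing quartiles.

22

Step 1: Sort the data: [6, 9, 19, 19, 22, 24, 29, 43, 45]
Step 2: n = 9
Step 3: Using the exclusive quartile method:
  Q1 = 14
  Q2 (median) = 22
  Q3 = 36
  IQR = Q3 - Q1 = 36 - 14 = 22
Step 4: IQR = 22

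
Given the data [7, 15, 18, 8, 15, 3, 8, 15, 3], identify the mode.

15

Step 1: Count the frequency of each value:
  3: appears 2 time(s)
  7: appears 1 time(s)
  8: appears 2 time(s)
  15: appears 3 time(s)
  18: appears 1 time(s)
Step 2: The value 15 appears most frequently (3 times).
Step 3: Mode = 15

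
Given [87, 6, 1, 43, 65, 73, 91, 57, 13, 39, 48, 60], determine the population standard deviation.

28.5904

Step 1: Compute the mean: 48.5833
Step 2: Sum of squared deviations from the mean: 9808.9167
Step 3: Population variance = 9808.9167 / 12 = 817.4097
Step 4: Standard deviation = sqrt(817.4097) = 28.5904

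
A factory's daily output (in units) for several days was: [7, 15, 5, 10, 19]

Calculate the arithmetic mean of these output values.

11.2

Step 1: Sum all values: 7 + 15 + 5 + 10 + 19 = 56
Step 2: Count the number of values: n = 5
Step 3: Mean = sum / n = 56 / 5 = 11.2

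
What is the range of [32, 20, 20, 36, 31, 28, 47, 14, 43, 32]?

33

Step 1: Identify the maximum value: max = 47
Step 2: Identify the minimum value: min = 14
Step 3: Range = max - min = 47 - 14 = 33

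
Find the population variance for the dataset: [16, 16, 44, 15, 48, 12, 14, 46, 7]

244.6173

Step 1: Compute the mean: (16 + 16 + 44 + 15 + 48 + 12 + 14 + 46 + 7) / 9 = 24.2222
Step 2: Compute squared deviations from the mean:
  (16 - 24.2222)^2 = 67.6049
  (16 - 24.2222)^2 = 67.6049
  (44 - 24.2222)^2 = 391.1605
  (15 - 24.2222)^2 = 85.0494
  (48 - 24.2222)^2 = 565.3827
  (12 - 24.2222)^2 = 149.3827
  (14 - 24.2222)^2 = 104.4938
  (46 - 24.2222)^2 = 474.2716
  (7 - 24.2222)^2 = 296.6049
Step 3: Sum of squared deviations = 2201.5556
Step 4: Population variance = 2201.5556 / 9 = 244.6173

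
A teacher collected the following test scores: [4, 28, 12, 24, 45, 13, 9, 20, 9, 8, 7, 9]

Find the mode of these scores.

9

Step 1: Count the frequency of each value:
  4: appears 1 time(s)
  7: appears 1 time(s)
  8: appears 1 time(s)
  9: appears 3 time(s)
  12: appears 1 time(s)
  13: appears 1 time(s)
  20: appears 1 time(s)
  24: appears 1 time(s)
  28: appears 1 time(s)
  45: appears 1 time(s)
Step 2: The value 9 appears most frequently (3 times).
Step 3: Mode = 9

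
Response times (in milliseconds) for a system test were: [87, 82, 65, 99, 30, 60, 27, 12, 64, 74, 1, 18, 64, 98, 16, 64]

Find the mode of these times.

64

Step 1: Count the frequency of each value:
  1: appears 1 time(s)
  12: appears 1 time(s)
  16: appears 1 time(s)
  18: appears 1 time(s)
  27: appears 1 time(s)
  30: appears 1 time(s)
  60: appears 1 time(s)
  64: appears 3 time(s)
  65: appears 1 time(s)
  74: appears 1 time(s)
  82: appears 1 time(s)
  87: appears 1 time(s)
  98: appears 1 time(s)
  99: appears 1 time(s)
Step 2: The value 64 appears most frequently (3 times).
Step 3: Mode = 64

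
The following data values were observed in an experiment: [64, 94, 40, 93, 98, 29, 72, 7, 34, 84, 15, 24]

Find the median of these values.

52

Step 1: Sort the data in ascending order: [7, 15, 24, 29, 34, 40, 64, 72, 84, 93, 94, 98]
Step 2: The number of values is n = 12.
Step 3: Since n is even, the median is the average of positions 6 and 7:
  Median = (40 + 64) / 2 = 52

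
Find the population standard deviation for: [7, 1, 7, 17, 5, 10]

4.9131

Step 1: Compute the mean: 7.8333
Step 2: Sum of squared deviations from the mean: 144.8333
Step 3: Population variance = 144.8333 / 6 = 24.1389
Step 4: Standard deviation = sqrt(24.1389) = 4.9131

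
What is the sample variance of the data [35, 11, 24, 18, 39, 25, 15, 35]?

105.9286

Step 1: Compute the mean: (35 + 11 + 24 + 18 + 39 + 25 + 15 + 35) / 8 = 25.25
Step 2: Compute squared deviations from the mean:
  (35 - 25.25)^2 = 95.0625
  (11 - 25.25)^2 = 203.0625
  (24 - 25.25)^2 = 1.5625
  (18 - 25.25)^2 = 52.5625
  (39 - 25.25)^2 = 189.0625
  (25 - 25.25)^2 = 0.0625
  (15 - 25.25)^2 = 105.0625
  (35 - 25.25)^2 = 95.0625
Step 3: Sum of squared deviations = 741.5
Step 4: Sample variance = 741.5 / 7 = 105.9286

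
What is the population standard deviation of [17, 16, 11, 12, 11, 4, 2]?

5.206

Step 1: Compute the mean: 10.4286
Step 2: Sum of squared deviations from the mean: 189.7143
Step 3: Population variance = 189.7143 / 7 = 27.102
Step 4: Standard deviation = sqrt(27.102) = 5.206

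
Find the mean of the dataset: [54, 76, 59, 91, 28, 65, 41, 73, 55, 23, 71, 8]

53.6667

Step 1: Sum all values: 54 + 76 + 59 + 91 + 28 + 65 + 41 + 73 + 55 + 23 + 71 + 8 = 644
Step 2: Count the number of values: n = 12
Step 3: Mean = sum / n = 644 / 12 = 53.6667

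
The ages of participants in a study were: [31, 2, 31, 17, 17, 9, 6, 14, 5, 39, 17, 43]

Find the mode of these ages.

17

Step 1: Count the frequency of each value:
  2: appears 1 time(s)
  5: appears 1 time(s)
  6: appears 1 time(s)
  9: appears 1 time(s)
  14: appears 1 time(s)
  17: appears 3 time(s)
  31: appears 2 time(s)
  39: appears 1 time(s)
  43: appears 1 time(s)
Step 2: The value 17 appears most frequently (3 times).
Step 3: Mode = 17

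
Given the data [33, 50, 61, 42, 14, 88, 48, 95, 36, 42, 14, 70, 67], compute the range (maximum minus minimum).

81

Step 1: Identify the maximum value: max = 95
Step 2: Identify the minimum value: min = 14
Step 3: Range = max - min = 95 - 14 = 81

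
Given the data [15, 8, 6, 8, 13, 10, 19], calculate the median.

10

Step 1: Sort the data in ascending order: [6, 8, 8, 10, 13, 15, 19]
Step 2: The number of values is n = 7.
Step 3: Since n is odd, the median is the middle value at position 4: 10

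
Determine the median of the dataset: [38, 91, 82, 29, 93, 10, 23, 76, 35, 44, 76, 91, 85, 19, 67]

67

Step 1: Sort the data in ascending order: [10, 19, 23, 29, 35, 38, 44, 67, 76, 76, 82, 85, 91, 91, 93]
Step 2: The number of values is n = 15.
Step 3: Since n is odd, the median is the middle value at position 8: 67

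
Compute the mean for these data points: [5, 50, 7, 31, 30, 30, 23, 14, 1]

21.2222

Step 1: Sum all values: 5 + 50 + 7 + 31 + 30 + 30 + 23 + 14 + 1 = 191
Step 2: Count the number of values: n = 9
Step 3: Mean = sum / n = 191 / 9 = 21.2222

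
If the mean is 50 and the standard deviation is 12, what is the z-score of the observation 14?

-3

Step 1: Recall the z-score formula: z = (x - mu) / sigma
Step 2: Substitute values: z = (14 - 50) / 12
Step 3: z = -36 / 12 = -3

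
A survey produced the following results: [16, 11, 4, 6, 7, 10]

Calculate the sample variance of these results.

18.4

Step 1: Compute the mean: (16 + 11 + 4 + 6 + 7 + 10) / 6 = 9
Step 2: Compute squared deviations from the mean:
  (16 - 9)^2 = 49
  (11 - 9)^2 = 4
  (4 - 9)^2 = 25
  (6 - 9)^2 = 9
  (7 - 9)^2 = 4
  (10 - 9)^2 = 1
Step 3: Sum of squared deviations = 92
Step 4: Sample variance = 92 / 5 = 18.4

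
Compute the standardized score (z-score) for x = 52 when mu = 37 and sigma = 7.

2.1429

Step 1: Recall the z-score formula: z = (x - mu) / sigma
Step 2: Substitute values: z = (52 - 37) / 7
Step 3: z = 15 / 7 = 2.1429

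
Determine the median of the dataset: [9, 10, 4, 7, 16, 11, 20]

10

Step 1: Sort the data in ascending order: [4, 7, 9, 10, 11, 16, 20]
Step 2: The number of values is n = 7.
Step 3: Since n is odd, the median is the middle value at position 4: 10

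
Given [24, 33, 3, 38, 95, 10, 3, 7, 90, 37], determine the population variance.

1021

Step 1: Compute the mean: (24 + 33 + 3 + 38 + 95 + 10 + 3 + 7 + 90 + 37) / 10 = 34
Step 2: Compute squared deviations from the mean:
  (24 - 34)^2 = 100
  (33 - 34)^2 = 1
  (3 - 34)^2 = 961
  (38 - 34)^2 = 16
  (95 - 34)^2 = 3721
  (10 - 34)^2 = 576
  (3 - 34)^2 = 961
  (7 - 34)^2 = 729
  (90 - 34)^2 = 3136
  (37 - 34)^2 = 9
Step 3: Sum of squared deviations = 10210
Step 4: Population variance = 10210 / 10 = 1021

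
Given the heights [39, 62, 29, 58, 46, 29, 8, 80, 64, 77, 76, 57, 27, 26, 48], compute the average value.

48.4

Step 1: Sum all values: 39 + 62 + 29 + 58 + 46 + 29 + 8 + 80 + 64 + 77 + 76 + 57 + 27 + 26 + 48 = 726
Step 2: Count the number of values: n = 15
Step 3: Mean = sum / n = 726 / 15 = 48.4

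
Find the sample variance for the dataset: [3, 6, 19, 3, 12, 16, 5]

42.4762

Step 1: Compute the mean: (3 + 6 + 19 + 3 + 12 + 16 + 5) / 7 = 9.1429
Step 2: Compute squared deviations from the mean:
  (3 - 9.1429)^2 = 37.7347
  (6 - 9.1429)^2 = 9.8776
  (19 - 9.1429)^2 = 97.1633
  (3 - 9.1429)^2 = 37.7347
  (12 - 9.1429)^2 = 8.1633
  (16 - 9.1429)^2 = 47.0204
  (5 - 9.1429)^2 = 17.1633
Step 3: Sum of squared deviations = 254.8571
Step 4: Sample variance = 254.8571 / 6 = 42.4762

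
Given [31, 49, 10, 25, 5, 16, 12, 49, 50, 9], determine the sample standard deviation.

18.0752

Step 1: Compute the mean: 25.6
Step 2: Sum of squared deviations from the mean: 2940.4
Step 3: Sample variance = 2940.4 / 9 = 326.7111
Step 4: Standard deviation = sqrt(326.7111) = 18.0752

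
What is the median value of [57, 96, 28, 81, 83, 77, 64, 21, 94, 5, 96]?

77

Step 1: Sort the data in ascending order: [5, 21, 28, 57, 64, 77, 81, 83, 94, 96, 96]
Step 2: The number of values is n = 11.
Step 3: Since n is odd, the median is the middle value at position 6: 77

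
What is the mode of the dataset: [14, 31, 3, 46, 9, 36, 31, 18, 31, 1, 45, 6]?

31

Step 1: Count the frequency of each value:
  1: appears 1 time(s)
  3: appears 1 time(s)
  6: appears 1 time(s)
  9: appears 1 time(s)
  14: appears 1 time(s)
  18: appears 1 time(s)
  31: appears 3 time(s)
  36: appears 1 time(s)
  45: appears 1 time(s)
  46: appears 1 time(s)
Step 2: The value 31 appears most frequently (3 times).
Step 3: Mode = 31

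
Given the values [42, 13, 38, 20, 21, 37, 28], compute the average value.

28.4286

Step 1: Sum all values: 42 + 13 + 38 + 20 + 21 + 37 + 28 = 199
Step 2: Count the number of values: n = 7
Step 3: Mean = sum / n = 199 / 7 = 28.4286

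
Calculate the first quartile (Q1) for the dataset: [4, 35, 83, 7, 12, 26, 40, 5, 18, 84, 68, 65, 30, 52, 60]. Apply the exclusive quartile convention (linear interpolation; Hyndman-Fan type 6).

12

Step 1: Sort the data: [4, 5, 7, 12, 18, 26, 30, 35, 40, 52, 60, 65, 68, 83, 84]
Step 2: n = 15
Step 3: Using the exclusive quartile method:
  Q1 = 12
  Q2 (median) = 35
  Q3 = 65
  IQR = Q3 - Q1 = 65 - 12 = 53
Step 4: Q1 = 12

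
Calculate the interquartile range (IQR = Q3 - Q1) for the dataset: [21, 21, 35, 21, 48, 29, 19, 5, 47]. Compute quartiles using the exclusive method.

21

Step 1: Sort the data: [5, 19, 21, 21, 21, 29, 35, 47, 48]
Step 2: n = 9
Step 3: Using the exclusive quartile method:
  Q1 = 20
  Q2 (median) = 21
  Q3 = 41
  IQR = Q3 - Q1 = 41 - 20 = 21
Step 4: IQR = 21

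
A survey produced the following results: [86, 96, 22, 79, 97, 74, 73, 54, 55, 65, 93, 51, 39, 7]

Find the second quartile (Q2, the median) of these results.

69

Step 1: Sort the data: [7, 22, 39, 51, 54, 55, 65, 73, 74, 79, 86, 93, 96, 97]
Step 2: n = 14
Step 3: Q2 is the median. Since n is even, it is the average of the values at positions 7 and 8:
  Q2 = (65 + 73) / 2 = 69
Step 4: Q2 = 69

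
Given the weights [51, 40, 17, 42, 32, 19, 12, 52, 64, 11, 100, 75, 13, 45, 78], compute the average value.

43.4

Step 1: Sum all values: 51 + 40 + 17 + 42 + 32 + 19 + 12 + 52 + 64 + 11 + 100 + 75 + 13 + 45 + 78 = 651
Step 2: Count the number of values: n = 15
Step 3: Mean = sum / n = 651 / 15 = 43.4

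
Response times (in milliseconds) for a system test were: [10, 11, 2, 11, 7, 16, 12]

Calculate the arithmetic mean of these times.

9.8571

Step 1: Sum all values: 10 + 11 + 2 + 11 + 7 + 16 + 12 = 69
Step 2: Count the number of values: n = 7
Step 3: Mean = sum / n = 69 / 7 = 9.8571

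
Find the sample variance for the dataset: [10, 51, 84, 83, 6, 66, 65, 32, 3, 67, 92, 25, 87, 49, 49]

915.781

Step 1: Compute the mean: (10 + 51 + 84 + 83 + 6 + 66 + 65 + 32 + 3 + 67 + 92 + 25 + 87 + 49 + 49) / 15 = 51.2667
Step 2: Compute squared deviations from the mean:
  (10 - 51.2667)^2 = 1702.9378
  (51 - 51.2667)^2 = 0.0711
  (84 - 51.2667)^2 = 1071.4711
  (83 - 51.2667)^2 = 1007.0044
  (6 - 51.2667)^2 = 2049.0711
  (66 - 51.2667)^2 = 217.0711
  (65 - 51.2667)^2 = 188.6044
  (32 - 51.2667)^2 = 371.2044
  (3 - 51.2667)^2 = 2329.6711
  (67 - 51.2667)^2 = 247.5378
  (92 - 51.2667)^2 = 1659.2044
  (25 - 51.2667)^2 = 689.9378
  (87 - 51.2667)^2 = 1276.8711
  (49 - 51.2667)^2 = 5.1378
  (49 - 51.2667)^2 = 5.1378
Step 3: Sum of squared deviations = 12820.9333
Step 4: Sample variance = 12820.9333 / 14 = 915.781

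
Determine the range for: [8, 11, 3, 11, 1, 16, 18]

17

Step 1: Identify the maximum value: max = 18
Step 2: Identify the minimum value: min = 1
Step 3: Range = max - min = 18 - 1 = 17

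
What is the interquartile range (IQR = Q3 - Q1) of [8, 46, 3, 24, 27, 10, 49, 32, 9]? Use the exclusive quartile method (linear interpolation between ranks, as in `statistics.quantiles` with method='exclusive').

30.5

Step 1: Sort the data: [3, 8, 9, 10, 24, 27, 32, 46, 49]
Step 2: n = 9
Step 3: Using the exclusive quartile method:
  Q1 = 8.5
  Q2 (median) = 24
  Q3 = 39
  IQR = Q3 - Q1 = 39 - 8.5 = 30.5
Step 4: IQR = 30.5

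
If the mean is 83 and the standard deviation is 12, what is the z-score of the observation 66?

-1.4167

Step 1: Recall the z-score formula: z = (x - mu) / sigma
Step 2: Substitute values: z = (66 - 83) / 12
Step 3: z = -17 / 12 = -1.4167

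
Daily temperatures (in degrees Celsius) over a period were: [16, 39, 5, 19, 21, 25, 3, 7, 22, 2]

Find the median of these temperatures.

17.5

Step 1: Sort the data in ascending order: [2, 3, 5, 7, 16, 19, 21, 22, 25, 39]
Step 2: The number of values is n = 10.
Step 3: Since n is even, the median is the average of positions 5 and 6:
  Median = (16 + 19) / 2 = 17.5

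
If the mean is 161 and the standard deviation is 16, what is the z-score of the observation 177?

1

Step 1: Recall the z-score formula: z = (x - mu) / sigma
Step 2: Substitute values: z = (177 - 161) / 16
Step 3: z = 16 / 16 = 1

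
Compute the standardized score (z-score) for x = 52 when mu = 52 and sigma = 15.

0

Step 1: Recall the z-score formula: z = (x - mu) / sigma
Step 2: Substitute values: z = (52 - 52) / 15
Step 3: z = 0 / 15 = 0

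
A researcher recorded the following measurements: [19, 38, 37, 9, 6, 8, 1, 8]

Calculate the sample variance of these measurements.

205.0714

Step 1: Compute the mean: (19 + 38 + 37 + 9 + 6 + 8 + 1 + 8) / 8 = 15.75
Step 2: Compute squared deviations from the mean:
  (19 - 15.75)^2 = 10.5625
  (38 - 15.75)^2 = 495.0625
  (37 - 15.75)^2 = 451.5625
  (9 - 15.75)^2 = 45.5625
  (6 - 15.75)^2 = 95.0625
  (8 - 15.75)^2 = 60.0625
  (1 - 15.75)^2 = 217.5625
  (8 - 15.75)^2 = 60.0625
Step 3: Sum of squared deviations = 1435.5
Step 4: Sample variance = 1435.5 / 7 = 205.0714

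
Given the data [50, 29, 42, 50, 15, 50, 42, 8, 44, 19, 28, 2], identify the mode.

50

Step 1: Count the frequency of each value:
  2: appears 1 time(s)
  8: appears 1 time(s)
  15: appears 1 time(s)
  19: appears 1 time(s)
  28: appears 1 time(s)
  29: appears 1 time(s)
  42: appears 2 time(s)
  44: appears 1 time(s)
  50: appears 3 time(s)
Step 2: The value 50 appears most frequently (3 times).
Step 3: Mode = 50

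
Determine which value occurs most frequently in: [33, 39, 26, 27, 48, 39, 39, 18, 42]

39

Step 1: Count the frequency of each value:
  18: appears 1 time(s)
  26: appears 1 time(s)
  27: appears 1 time(s)
  33: appears 1 time(s)
  39: appears 3 time(s)
  42: appears 1 time(s)
  48: appears 1 time(s)
Step 2: The value 39 appears most frequently (3 times).
Step 3: Mode = 39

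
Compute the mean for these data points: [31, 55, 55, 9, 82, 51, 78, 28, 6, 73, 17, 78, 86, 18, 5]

44.8

Step 1: Sum all values: 31 + 55 + 55 + 9 + 82 + 51 + 78 + 28 + 6 + 73 + 17 + 78 + 86 + 18 + 5 = 672
Step 2: Count the number of values: n = 15
Step 3: Mean = sum / n = 672 / 15 = 44.8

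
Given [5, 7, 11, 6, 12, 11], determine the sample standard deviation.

3.0111

Step 1: Compute the mean: 8.6667
Step 2: Sum of squared deviations from the mean: 45.3333
Step 3: Sample variance = 45.3333 / 5 = 9.0667
Step 4: Standard deviation = sqrt(9.0667) = 3.0111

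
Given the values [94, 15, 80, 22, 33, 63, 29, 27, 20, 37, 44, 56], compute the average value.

43.3333

Step 1: Sum all values: 94 + 15 + 80 + 22 + 33 + 63 + 29 + 27 + 20 + 37 + 44 + 56 = 520
Step 2: Count the number of values: n = 12
Step 3: Mean = sum / n = 520 / 12 = 43.3333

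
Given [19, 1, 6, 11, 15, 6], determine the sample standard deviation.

6.6232

Step 1: Compute the mean: 9.6667
Step 2: Sum of squared deviations from the mean: 219.3333
Step 3: Sample variance = 219.3333 / 5 = 43.8667
Step 4: Standard deviation = sqrt(43.8667) = 6.6232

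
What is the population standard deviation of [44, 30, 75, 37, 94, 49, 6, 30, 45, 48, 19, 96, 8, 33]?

26.9042

Step 1: Compute the mean: 43.8571
Step 2: Sum of squared deviations from the mean: 10133.7143
Step 3: Population variance = 10133.7143 / 14 = 723.8367
Step 4: Standard deviation = sqrt(723.8367) = 26.9042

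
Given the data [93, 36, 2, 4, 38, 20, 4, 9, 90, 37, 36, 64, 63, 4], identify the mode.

4

Step 1: Count the frequency of each value:
  2: appears 1 time(s)
  4: appears 3 time(s)
  9: appears 1 time(s)
  20: appears 1 time(s)
  36: appears 2 time(s)
  37: appears 1 time(s)
  38: appears 1 time(s)
  63: appears 1 time(s)
  64: appears 1 time(s)
  90: appears 1 time(s)
  93: appears 1 time(s)
Step 2: The value 4 appears most frequently (3 times).
Step 3: Mode = 4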